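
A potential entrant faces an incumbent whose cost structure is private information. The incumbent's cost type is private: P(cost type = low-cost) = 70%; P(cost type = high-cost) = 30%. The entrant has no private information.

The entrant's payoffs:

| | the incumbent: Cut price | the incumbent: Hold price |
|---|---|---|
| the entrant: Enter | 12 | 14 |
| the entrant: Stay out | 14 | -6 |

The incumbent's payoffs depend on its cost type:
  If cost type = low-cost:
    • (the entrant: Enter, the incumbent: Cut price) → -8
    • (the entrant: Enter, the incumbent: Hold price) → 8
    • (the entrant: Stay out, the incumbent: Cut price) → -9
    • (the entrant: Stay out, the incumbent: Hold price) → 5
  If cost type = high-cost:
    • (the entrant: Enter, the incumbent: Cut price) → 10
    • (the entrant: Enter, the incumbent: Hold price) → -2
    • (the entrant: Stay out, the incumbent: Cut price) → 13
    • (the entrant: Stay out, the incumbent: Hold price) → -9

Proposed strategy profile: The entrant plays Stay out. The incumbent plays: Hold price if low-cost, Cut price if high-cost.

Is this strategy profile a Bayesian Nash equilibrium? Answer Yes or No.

A profile is a BNE iff every type of every player is best-responding given beliefs about the other side.
The entrant plays Stay out: E[Stay out] = 0.7·(-6) + 0.3·(14) = 0; E[Enter] = 13.4. Not best-responding. ✗
The incumbent (cost type low-cost), facing Stay out: Cut price gives -9, Hold price gives 5. Proposed Hold price is best. ✓
The incumbent (cost type high-cost), facing Stay out: Cut price gives 13, Hold price gives -9. Proposed Cut price is best. ✓

No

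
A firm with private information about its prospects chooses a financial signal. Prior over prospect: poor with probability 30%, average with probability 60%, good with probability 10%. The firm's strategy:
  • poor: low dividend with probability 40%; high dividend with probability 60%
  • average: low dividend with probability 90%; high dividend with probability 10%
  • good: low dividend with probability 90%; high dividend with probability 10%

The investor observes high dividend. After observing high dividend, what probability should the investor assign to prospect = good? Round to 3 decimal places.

0.040

P(high dividend) = 0.3·0.6 + 0.6·0.1 + 0.1·0.1 = 0.25
P(good | high dividend) = (0.1·0.1) / 0.25 = 0.01 / 0.25 = 0.04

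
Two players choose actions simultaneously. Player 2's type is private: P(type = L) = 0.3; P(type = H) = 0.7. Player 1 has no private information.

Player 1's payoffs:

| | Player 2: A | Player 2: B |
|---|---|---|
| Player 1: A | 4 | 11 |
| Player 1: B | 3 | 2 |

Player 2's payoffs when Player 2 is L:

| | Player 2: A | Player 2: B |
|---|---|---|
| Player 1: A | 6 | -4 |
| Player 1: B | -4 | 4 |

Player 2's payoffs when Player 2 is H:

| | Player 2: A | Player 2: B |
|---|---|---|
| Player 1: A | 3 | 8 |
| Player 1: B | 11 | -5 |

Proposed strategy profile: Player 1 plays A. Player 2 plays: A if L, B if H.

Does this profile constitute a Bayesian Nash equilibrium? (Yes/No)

Yes

Player 1 plays A: E[A] = 0.3·(4) + 0.7·(11) = 8.9; E[B] = 2.3. Best-responding. ✓
Player 2 (type L), facing A: A gives 6, B gives -4. Proposed A is best. ✓
Player 2 (type H), facing A: A gives 3, B gives 8. Proposed B is best. ✓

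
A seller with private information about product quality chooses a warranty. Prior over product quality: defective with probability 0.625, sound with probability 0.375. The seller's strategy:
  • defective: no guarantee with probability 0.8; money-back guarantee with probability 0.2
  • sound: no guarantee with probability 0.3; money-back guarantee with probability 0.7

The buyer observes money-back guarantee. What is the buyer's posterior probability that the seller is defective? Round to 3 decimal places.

0.323

P(money-back guarantee) = 0.625·0.2 + 0.375·0.7 = 0.3875
P(defective | money-back guarantee) = (0.625·0.2) / 0.3875 = 0.125 / 0.3875 = 0.322581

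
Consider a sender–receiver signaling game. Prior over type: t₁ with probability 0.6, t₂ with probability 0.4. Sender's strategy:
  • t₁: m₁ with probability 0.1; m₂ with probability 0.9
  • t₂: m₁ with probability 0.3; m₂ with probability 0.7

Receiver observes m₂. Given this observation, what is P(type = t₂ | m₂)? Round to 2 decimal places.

P(m₂) = 0.6·0.9 + 0.4·0.7 = 0.82
P(t₂ | m₂) = (0.4·0.7) / 0.82 = 0.28 / 0.82 = 0.341463

0.34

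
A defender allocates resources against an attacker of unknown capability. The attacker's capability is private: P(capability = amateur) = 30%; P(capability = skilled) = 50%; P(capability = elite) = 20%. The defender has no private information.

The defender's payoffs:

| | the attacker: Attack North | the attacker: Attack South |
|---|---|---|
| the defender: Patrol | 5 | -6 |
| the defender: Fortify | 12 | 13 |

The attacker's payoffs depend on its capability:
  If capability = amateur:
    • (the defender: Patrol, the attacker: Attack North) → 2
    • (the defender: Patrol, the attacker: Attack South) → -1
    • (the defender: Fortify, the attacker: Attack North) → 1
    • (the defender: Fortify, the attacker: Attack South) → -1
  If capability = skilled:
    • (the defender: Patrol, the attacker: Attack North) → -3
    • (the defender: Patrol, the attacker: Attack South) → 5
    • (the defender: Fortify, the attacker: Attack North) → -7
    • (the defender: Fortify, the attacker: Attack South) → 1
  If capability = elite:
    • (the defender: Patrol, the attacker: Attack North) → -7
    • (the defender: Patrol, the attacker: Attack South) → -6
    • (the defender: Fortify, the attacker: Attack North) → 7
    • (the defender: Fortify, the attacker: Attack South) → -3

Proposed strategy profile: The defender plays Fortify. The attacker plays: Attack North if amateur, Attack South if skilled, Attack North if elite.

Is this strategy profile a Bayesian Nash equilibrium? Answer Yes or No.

A profile is a BNE iff every type of every player is best-responding given beliefs about the other side.
The defender plays Fortify: E[Fortify] = 0.3·(12) + 0.5·(13) + 0.2·(12) = 12.5; E[Patrol] = -0.5. Best-responding. ✓
The attacker (capability amateur), facing Fortify: Attack North gives 1, Attack South gives -1. Proposed Attack North is best. ✓
The attacker (capability skilled), facing Fortify: Attack North gives -7, Attack South gives 1. Proposed Attack South is best. ✓
The attacker (capability elite), facing Fortify: Attack North gives 7, Attack South gives -3. Proposed Attack North is best. ✓

Yes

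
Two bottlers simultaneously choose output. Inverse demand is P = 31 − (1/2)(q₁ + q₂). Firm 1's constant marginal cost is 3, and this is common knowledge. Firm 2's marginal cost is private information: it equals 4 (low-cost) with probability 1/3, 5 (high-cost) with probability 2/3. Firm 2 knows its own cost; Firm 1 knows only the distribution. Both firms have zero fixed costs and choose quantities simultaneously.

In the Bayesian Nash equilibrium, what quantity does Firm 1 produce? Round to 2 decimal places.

19.78

Type-c best response for Firm 2: q₂(c) = (31 − c) − q₁/2.
Firm 1 maximizes expected profit; its first-order condition is 31 − q₁ − (1/2)E[q₂] − 3 = 0.
Substituting E[q₂] and solving: E[c₂] = 4.66667, so q₁ = (31 − 2·3 + 4.66667)/(3/2) = 19.7778.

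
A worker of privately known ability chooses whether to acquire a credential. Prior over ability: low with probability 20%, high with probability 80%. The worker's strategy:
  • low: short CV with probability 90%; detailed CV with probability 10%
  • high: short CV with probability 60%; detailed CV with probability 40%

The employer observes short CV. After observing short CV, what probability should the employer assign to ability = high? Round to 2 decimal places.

P(short CV) = 0.2·0.9 + 0.8·0.6 = 0.66
P(high | short CV) = (0.8·0.6) / 0.66 = 0.48 / 0.66 = 0.727273

0.73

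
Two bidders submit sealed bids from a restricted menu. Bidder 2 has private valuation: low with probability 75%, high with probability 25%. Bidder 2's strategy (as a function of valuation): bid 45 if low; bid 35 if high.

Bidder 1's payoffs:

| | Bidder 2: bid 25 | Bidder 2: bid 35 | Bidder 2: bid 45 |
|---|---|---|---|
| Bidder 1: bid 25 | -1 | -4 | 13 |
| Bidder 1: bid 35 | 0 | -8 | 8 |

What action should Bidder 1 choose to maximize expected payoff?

bid 25

E[bid 25] = 0.75·(13) + 0.25·(-4) = 8.75
E[bid 35] = 0.75·(8) + 0.25·(-8) = 4
Best response: bid 25 (8.75 is the largest).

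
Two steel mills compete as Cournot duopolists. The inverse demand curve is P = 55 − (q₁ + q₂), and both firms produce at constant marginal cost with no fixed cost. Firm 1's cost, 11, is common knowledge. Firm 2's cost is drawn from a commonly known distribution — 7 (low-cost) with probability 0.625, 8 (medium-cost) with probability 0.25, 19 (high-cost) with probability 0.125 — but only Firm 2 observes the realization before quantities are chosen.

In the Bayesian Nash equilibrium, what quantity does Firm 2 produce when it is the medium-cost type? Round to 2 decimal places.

Type-c best response for Firm 2: q₂(c) = (55 − c)/2 − q₁/2.
Firm 1 maximizes expected profit; its first-order condition is 55 − 2q₁ − E[q₂] − 11 = 0.
Substituting E[q₂] and solving: E[c₂] = 8.75, so q₁ = (55 − 2·11 + 8.75)/3 = 13.9167.
q₂(medium-cost) = (55 − 8 − 13.9167)/2 = 16.5417.

16.54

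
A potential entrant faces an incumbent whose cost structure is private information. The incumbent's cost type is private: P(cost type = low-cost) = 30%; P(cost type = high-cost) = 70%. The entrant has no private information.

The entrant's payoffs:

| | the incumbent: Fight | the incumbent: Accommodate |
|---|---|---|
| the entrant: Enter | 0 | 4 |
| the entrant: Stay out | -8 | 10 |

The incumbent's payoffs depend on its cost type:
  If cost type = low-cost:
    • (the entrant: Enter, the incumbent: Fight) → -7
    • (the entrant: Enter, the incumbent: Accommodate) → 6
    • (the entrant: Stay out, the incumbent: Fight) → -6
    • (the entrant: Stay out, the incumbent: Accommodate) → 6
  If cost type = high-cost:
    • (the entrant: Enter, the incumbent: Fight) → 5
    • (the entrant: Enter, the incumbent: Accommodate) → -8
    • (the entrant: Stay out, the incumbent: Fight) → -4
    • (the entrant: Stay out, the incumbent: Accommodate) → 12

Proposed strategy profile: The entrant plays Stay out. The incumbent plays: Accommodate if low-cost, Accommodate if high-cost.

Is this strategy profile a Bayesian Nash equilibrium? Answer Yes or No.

Yes

A profile is a BNE iff every type of every player is best-responding given beliefs about the other side.
The entrant plays Stay out: E[Stay out] = 0.3·(10) + 0.7·(10) = 10; E[Enter] = 4. Best-responding. ✓
The incumbent (cost type low-cost), facing Stay out: Fight gives -6, Accommodate gives 6. Proposed Accommodate is best. ✓
The incumbent (cost type high-cost), facing Stay out: Fight gives -4, Accommodate gives 12. Proposed Accommodate is best. ✓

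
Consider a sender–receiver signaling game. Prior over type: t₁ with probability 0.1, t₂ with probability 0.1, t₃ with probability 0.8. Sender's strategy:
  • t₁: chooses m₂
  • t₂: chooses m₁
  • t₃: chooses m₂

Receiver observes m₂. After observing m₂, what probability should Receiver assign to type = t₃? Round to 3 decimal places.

0.889

P(m₂) = 0.1·1 + 0.1·0 + 0.8·1 = 0.9
P(t₃ | m₂) = (0.8·1) / 0.9 = 0.8 / 0.9 = 0.888889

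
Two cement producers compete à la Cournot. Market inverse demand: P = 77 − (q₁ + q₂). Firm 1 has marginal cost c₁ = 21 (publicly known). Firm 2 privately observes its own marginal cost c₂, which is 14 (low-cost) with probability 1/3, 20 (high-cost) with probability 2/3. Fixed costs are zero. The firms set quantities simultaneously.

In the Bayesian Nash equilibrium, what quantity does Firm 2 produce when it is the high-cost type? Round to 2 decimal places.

Type-c best response for Firm 2: q₂(c) = (77 − c)/2 − q₁/2.
Firm 1 maximizes expected profit; its first-order condition is 77 − 2q₁ − E[q₂] − 21 = 0.
Substituting E[q₂] and solving: E[c₂] = 18, so q₁ = (77 − 2·21 + 18)/3 = 17.6667.
q₂(high-cost) = (77 − 20 − 17.6667)/2 = 19.6667.

19.67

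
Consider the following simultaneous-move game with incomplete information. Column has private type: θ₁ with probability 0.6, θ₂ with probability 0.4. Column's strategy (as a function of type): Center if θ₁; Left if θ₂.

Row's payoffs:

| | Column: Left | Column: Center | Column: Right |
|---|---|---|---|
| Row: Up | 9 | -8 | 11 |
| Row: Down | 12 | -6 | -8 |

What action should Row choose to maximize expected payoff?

Compute Row's expected payoff for each action, taking the expectation over Column's type.
E[Up] = 0.6·(-8) + 0.4·(9) = -1.2
E[Down] = 0.6·(-6) + 0.4·(12) = 1.2
Best response: Down (1.2 is the largest).

Down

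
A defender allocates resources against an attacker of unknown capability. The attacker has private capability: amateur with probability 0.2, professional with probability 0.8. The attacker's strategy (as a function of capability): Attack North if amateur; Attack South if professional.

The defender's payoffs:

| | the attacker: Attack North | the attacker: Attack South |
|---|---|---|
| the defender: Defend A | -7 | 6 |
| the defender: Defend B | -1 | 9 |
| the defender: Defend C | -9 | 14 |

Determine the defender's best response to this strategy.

Defend C

Compute the defender's expected payoff for each action, taking the expectation over the attacker's type.
E[Defend A] = 0.2·(-7) + 0.8·(6) = 3.4
E[Defend B] = 0.2·(-1) + 0.8·(9) = 7
E[Defend C] = 0.2·(-9) + 0.8·(14) = 9.4
Best response: Defend C (9.4 is the largest).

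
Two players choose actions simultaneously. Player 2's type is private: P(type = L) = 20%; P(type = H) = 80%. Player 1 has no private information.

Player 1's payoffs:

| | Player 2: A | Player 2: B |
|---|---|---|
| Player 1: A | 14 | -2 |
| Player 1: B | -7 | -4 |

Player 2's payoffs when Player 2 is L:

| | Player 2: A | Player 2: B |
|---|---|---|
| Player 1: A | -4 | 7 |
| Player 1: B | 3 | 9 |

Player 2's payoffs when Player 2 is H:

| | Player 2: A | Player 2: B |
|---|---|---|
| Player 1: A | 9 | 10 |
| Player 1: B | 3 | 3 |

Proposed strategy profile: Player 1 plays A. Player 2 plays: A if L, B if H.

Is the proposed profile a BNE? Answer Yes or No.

Player 1 plays A: E[A] = 0.2·(14) + 0.8·(-2) = 1.2; E[B] = -4.6. Best-responding. ✓
Player 2 (type L), facing A: A gives -4, B gives 7. Proposed A is not best — profitable deviation exists. ✗
Player 2 (type H), facing A: A gives 9, B gives 10. Proposed B is best. ✓

No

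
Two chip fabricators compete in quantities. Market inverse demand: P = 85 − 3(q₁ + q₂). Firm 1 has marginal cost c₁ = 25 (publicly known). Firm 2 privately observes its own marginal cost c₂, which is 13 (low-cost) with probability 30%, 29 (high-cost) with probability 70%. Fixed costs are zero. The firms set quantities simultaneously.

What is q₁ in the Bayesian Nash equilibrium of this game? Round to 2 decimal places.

Type-c best response for Firm 2: q₂(c) = (85 − c)/6 − q₁/2.
Firm 1 maximizes expected profit; its first-order condition is 85 − 6q₁ − 3E[q₂] − 25 = 0.
Substituting E[q₂] and solving: E[c₂] = 24.2, so q₁ = (85 − 2·25 + 24.2)/9 = 6.57778.

6.58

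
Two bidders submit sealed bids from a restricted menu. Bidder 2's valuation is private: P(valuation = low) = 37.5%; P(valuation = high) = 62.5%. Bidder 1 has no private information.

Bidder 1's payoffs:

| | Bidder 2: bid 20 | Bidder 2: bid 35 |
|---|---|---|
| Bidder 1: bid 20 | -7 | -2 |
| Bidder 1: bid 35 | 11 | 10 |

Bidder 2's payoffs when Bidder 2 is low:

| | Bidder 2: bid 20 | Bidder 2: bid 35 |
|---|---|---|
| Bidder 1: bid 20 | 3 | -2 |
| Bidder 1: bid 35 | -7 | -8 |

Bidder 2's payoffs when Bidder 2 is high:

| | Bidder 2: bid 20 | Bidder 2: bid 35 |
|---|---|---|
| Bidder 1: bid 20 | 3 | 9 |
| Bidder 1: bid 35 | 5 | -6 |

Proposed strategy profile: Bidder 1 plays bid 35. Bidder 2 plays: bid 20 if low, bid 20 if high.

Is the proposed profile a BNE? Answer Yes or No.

Yes

Bidder 1 plays bid 35: E[bid 35] = 0.375·(11) + 0.625·(11) = 11; E[bid 20] = -7. Best-responding. ✓
Bidder 2 (valuation low), facing bid 35: bid 20 gives -7, bid 35 gives -8. Proposed bid 20 is best. ✓
Bidder 2 (valuation high), facing bid 35: bid 20 gives 5, bid 35 gives -6. Proposed bid 20 is best. ✓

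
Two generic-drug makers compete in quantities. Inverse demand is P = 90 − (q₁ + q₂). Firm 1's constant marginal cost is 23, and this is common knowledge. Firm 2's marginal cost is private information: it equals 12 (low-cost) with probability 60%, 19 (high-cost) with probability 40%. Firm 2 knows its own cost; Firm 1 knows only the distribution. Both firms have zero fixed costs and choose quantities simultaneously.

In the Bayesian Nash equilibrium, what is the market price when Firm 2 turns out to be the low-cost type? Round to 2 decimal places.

41.20

Each type of Firm 2 best-responds to q₁; Firm 1 best-responds to the expected q₂ over Firm 2's types.
Firm 2 with cost c maximizes (90 − (q₁+q₂) − c)·q₂, giving q₂(c) = (90 − c − q₁)/2.
E[c₂] = 0.6·12 + 0.4·19 = 14.8
Firm 1's FOC against E[q₂] yields q₁ = (90 − 2·23 + E[c₂])/3 = (90 − 46 + 14.8)/3 = 19.6.
q₂(low-cost) = 29.2, so P = 90 − (19.6 + 29.2) = 41.2.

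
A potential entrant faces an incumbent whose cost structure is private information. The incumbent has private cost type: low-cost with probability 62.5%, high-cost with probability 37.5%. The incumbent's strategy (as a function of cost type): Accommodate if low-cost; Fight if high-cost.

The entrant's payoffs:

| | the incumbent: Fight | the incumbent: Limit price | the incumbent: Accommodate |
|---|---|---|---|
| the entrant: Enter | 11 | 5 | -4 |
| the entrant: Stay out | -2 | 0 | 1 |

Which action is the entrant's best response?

E[Enter] = 0.625·(-4) + 0.375·(11) = 1.625
E[Stay out] = 0.625·(1) + 0.375·(-2) = -0.125
Best response: Enter (1.625 is the largest).

Enter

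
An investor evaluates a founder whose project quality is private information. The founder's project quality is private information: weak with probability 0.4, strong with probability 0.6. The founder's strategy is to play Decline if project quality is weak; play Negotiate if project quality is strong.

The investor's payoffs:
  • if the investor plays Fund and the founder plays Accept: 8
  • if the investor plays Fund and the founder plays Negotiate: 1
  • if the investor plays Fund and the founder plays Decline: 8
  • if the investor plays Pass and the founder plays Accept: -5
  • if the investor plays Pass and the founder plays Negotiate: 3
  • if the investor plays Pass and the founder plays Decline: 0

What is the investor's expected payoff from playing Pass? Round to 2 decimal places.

1.80

E[Pass] = 0.4·0 + 0.6·3 = 0 + 1.8 = 1.8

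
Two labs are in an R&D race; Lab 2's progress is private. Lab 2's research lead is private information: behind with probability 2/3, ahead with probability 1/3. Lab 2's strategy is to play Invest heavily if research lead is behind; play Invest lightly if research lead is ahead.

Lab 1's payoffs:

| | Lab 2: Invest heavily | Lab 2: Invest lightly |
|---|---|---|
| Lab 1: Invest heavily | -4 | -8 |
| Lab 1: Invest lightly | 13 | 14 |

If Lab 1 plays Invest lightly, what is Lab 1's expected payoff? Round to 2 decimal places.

13.33

E[Invest lightly] = 2/3·13 + 1/3·14 = 26/3 + 14/3 = 40/3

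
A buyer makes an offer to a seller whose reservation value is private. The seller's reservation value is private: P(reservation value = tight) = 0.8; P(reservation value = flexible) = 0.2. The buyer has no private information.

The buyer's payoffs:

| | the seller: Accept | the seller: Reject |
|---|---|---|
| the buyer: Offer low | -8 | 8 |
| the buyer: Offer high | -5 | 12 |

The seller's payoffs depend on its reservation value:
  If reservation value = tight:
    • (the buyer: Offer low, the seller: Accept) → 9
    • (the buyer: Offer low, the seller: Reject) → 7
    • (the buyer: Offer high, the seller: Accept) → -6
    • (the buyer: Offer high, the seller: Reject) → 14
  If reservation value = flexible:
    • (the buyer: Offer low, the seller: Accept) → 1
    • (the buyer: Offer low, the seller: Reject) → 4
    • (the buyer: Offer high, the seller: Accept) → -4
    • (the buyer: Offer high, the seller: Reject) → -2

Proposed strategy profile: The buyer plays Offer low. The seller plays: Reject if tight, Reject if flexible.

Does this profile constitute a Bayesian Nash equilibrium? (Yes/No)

The buyer plays Offer low: E[Offer low] = 0.8·(8) + 0.2·(8) = 8; E[Offer high] = 12. Not best-responding. ✗
The seller (reservation value tight), facing Offer low: Accept gives 9, Reject gives 7. Proposed Reject is not best — profitable deviation exists. ✗
The seller (reservation value flexible), facing Offer low: Accept gives 1, Reject gives 4. Proposed Reject is best. ✓

No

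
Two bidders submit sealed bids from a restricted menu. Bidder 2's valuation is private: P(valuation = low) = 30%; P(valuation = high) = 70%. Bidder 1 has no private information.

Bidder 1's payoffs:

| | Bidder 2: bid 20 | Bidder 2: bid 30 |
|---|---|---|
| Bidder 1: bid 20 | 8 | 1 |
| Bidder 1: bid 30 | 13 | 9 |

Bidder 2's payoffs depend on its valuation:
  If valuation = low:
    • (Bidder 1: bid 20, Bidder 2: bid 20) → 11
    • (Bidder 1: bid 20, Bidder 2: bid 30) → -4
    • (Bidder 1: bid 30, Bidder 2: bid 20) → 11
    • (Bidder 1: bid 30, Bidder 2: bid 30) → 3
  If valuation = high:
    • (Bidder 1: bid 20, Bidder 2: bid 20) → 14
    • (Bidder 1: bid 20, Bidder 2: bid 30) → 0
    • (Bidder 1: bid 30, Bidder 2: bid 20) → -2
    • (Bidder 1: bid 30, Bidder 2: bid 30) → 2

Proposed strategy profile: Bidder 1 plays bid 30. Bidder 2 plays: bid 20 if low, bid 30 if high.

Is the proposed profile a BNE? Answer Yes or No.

Yes

Bidder 1 plays bid 30: E[bid 30] = 0.3·(13) + 0.7·(9) = 10.2; E[bid 20] = 3.1. Best-responding. ✓
Bidder 2 (valuation low), facing bid 30: bid 20 gives 11, bid 30 gives 3. Proposed bid 20 is best. ✓
Bidder 2 (valuation high), facing bid 30: bid 20 gives -2, bid 30 gives 2. Proposed bid 30 is best. ✓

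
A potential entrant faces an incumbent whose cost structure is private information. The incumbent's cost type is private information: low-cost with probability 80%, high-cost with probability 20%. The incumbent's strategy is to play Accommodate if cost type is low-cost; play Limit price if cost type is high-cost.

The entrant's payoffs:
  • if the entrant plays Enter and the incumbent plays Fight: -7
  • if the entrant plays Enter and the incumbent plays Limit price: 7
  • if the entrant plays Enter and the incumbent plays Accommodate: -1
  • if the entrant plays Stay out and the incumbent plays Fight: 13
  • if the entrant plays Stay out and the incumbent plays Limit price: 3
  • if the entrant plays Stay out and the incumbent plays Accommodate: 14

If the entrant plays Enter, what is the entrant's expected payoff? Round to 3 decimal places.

0.600

Take the expectation over the incumbent's cost type, weighting each type's action by its prior probability.
E[Enter] = 0.8·(-1) + 0.2·7 = (-0.8) + 1.4 = 0.6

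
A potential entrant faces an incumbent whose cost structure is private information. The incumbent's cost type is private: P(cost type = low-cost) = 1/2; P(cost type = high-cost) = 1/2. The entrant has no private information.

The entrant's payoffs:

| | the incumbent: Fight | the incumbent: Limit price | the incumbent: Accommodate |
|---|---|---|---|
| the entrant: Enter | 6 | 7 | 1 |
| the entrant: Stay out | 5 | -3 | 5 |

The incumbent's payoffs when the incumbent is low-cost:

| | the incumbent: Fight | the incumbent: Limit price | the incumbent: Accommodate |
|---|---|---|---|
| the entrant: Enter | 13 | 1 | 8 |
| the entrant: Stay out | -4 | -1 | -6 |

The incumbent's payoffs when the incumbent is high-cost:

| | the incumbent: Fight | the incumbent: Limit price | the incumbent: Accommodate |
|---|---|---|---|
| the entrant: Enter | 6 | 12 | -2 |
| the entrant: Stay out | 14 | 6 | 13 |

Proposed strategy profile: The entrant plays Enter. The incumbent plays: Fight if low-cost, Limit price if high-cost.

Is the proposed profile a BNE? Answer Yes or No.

Yes

The entrant plays Enter: E[Enter] = 1/2·(6) + 1/2·(7) = 13/2; E[Stay out] = 1. Best-responding. ✓
The incumbent (cost type low-cost), facing Enter: Fight gives 13, Limit price gives 1, Accommodate gives 8. Proposed Fight is best. ✓
The incumbent (cost type high-cost), facing Enter: Fight gives 6, Limit price gives 12, Accommodate gives -2. Proposed Limit price is best. ✓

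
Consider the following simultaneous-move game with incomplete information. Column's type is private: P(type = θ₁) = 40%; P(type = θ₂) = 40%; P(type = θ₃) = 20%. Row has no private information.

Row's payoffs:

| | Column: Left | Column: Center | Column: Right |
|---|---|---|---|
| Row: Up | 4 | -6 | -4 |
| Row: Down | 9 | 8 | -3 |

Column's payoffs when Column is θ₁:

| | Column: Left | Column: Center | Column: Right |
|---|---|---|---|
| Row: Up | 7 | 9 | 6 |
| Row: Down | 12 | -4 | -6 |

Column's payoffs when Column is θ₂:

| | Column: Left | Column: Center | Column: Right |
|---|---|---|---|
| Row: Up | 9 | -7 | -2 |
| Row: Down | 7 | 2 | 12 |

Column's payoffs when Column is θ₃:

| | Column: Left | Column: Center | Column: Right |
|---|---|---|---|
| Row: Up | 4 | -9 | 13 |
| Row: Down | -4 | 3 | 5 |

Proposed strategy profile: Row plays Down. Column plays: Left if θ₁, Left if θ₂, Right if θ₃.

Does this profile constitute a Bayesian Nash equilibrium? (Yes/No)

Row plays Down: E[Down] = 0.4·(9) + 0.4·(9) + 0.2·(-3) = 6.6; E[Up] = 2.4. Best-responding. ✓
Column (type θ₁), facing Down: Left gives 12, Center gives -4, Right gives -6. Proposed Left is best. ✓
Column (type θ₂), facing Down: Left gives 7, Center gives 2, Right gives 12. Proposed Left is not best — profitable deviation exists. ✗
Column (type θ₃), facing Down: Left gives -4, Center gives 3, Right gives 5. Proposed Right is best. ✓

No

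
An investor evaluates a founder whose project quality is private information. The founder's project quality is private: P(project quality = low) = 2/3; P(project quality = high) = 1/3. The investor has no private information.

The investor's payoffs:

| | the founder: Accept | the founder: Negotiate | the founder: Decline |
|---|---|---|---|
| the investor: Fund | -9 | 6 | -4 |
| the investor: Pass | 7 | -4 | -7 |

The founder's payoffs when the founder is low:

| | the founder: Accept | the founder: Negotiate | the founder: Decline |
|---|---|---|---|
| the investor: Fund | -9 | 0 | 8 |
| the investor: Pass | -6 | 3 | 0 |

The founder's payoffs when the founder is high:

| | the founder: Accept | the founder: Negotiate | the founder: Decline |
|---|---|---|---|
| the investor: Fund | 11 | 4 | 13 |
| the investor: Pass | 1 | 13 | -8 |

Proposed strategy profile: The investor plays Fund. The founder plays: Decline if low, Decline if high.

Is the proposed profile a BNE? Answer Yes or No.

Yes

A profile is a BNE iff every type of every player is best-responding given beliefs about the other side.
The investor plays Fund: E[Fund] = 2/3·(-4) + 1/3·(-4) = -4; E[Pass] = -7. Best-responding. ✓
The founder (project quality low), facing Fund: Accept gives -9, Negotiate gives 0, Decline gives 8. Proposed Decline is best. ✓
The founder (project quality high), facing Fund: Accept gives 11, Negotiate gives 4, Decline gives 13. Proposed Decline is best. ✓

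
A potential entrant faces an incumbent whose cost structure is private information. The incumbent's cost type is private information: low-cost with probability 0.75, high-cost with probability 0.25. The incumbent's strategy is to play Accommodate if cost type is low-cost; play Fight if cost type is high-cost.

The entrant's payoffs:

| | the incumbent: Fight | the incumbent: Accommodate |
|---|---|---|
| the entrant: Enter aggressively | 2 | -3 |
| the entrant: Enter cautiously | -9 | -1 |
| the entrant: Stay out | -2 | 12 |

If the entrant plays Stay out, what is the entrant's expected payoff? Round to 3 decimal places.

8.500

E[Stay out] = 0.75·12 + 0.25·(-2) = 9 + (-0.5) = 8.5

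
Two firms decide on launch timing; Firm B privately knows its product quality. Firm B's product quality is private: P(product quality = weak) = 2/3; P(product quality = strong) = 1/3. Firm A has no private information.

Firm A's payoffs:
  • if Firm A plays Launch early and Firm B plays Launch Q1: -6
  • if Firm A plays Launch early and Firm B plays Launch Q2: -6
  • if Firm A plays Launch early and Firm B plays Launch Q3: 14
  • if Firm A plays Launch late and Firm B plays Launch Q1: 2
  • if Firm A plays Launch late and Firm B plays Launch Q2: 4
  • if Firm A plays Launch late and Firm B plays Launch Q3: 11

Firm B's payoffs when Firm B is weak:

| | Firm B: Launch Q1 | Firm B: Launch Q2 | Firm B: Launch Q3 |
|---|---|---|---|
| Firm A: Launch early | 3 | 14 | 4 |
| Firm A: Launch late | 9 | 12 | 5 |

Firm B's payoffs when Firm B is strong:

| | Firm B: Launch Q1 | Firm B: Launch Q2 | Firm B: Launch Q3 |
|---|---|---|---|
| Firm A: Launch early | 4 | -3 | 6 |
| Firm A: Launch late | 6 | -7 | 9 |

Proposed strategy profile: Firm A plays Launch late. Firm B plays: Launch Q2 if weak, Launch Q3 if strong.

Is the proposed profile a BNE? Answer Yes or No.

Firm A plays Launch late: E[Launch late] = 2/3·(4) + 1/3·(11) = 19/3; E[Launch early] = 2/3. Best-responding. ✓
Firm B (product quality weak), facing Launch late: Launch Q1 gives 9, Launch Q2 gives 12, Launch Q3 gives 5. Proposed Launch Q2 is best. ✓
Firm B (product quality strong), facing Launch late: Launch Q1 gives 6, Launch Q2 gives -7, Launch Q3 gives 9. Proposed Launch Q3 is best. ✓

Yes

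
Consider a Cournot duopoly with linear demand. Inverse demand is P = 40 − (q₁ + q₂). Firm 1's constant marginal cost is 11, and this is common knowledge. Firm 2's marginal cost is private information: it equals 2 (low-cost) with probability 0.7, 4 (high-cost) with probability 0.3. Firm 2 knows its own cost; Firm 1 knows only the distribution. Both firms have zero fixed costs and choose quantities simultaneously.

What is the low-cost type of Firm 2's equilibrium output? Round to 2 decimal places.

15.57

Type-c best response for Firm 2: q₂(c) = (40 − c)/2 − q₁/2.
Firm 1 maximizes expected profit; its first-order condition is 40 − 2q₁ − E[q₂] − 11 = 0.
Substituting E[q₂] and solving: E[c₂] = 2.6, so q₁ = (40 − 2·11 + 2.6)/3 = 6.86667.
q₂(low-cost) = (40 − 2 − 6.86667)/2 = 15.5667.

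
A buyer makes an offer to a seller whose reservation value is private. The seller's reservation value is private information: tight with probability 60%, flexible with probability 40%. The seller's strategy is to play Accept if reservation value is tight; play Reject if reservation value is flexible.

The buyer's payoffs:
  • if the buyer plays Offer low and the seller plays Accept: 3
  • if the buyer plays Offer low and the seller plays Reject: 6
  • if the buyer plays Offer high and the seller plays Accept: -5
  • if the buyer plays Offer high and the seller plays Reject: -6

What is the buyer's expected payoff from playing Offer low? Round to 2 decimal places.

4.20

E[Offer low] = 0.6·3 + 0.4·6 = 1.8 + 2.4 = 4.2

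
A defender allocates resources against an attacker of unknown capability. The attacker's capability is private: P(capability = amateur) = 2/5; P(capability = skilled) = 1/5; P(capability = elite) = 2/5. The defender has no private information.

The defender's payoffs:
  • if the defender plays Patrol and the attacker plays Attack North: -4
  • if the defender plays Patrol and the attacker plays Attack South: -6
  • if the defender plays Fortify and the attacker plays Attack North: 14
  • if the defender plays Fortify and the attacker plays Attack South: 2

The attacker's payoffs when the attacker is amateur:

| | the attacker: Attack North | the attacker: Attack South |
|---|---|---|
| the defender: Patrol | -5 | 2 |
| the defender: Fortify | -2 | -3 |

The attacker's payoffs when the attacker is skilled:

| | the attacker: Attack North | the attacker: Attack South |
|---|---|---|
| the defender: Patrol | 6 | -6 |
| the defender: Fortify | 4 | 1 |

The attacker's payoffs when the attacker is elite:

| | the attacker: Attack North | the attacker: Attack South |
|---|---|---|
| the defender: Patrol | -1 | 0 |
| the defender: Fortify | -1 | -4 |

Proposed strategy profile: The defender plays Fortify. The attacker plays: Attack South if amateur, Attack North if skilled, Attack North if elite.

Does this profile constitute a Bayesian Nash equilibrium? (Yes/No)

A profile is a BNE iff every type of every player is best-responding given beliefs about the other side.
The defender plays Fortify: E[Fortify] = 2/5·(2) + 1/5·(14) + 2/5·(14) = 46/5; E[Patrol] = -24/5. Best-responding. ✓
The attacker (capability amateur), facing Fortify: Attack North gives -2, Attack South gives -3. Proposed Attack South is not best — profitable deviation exists. ✗
The attacker (capability skilled), facing Fortify: Attack North gives 4, Attack South gives 1. Proposed Attack North is best. ✓
The attacker (capability elite), facing Fortify: Attack North gives -1, Attack South gives -4. Proposed Attack North is best. ✓

No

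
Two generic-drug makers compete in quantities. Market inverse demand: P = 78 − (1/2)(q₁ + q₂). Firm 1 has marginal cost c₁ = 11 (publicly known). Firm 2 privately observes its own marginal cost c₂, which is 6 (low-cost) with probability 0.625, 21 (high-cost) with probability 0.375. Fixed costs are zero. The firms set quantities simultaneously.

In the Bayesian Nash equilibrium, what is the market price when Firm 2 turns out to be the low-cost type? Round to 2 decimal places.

Firm 2 with cost c maximizes (78 − (1/2)(q₁+q₂) − c)·q₂, giving q₂(c) = (78 − c − (1/2)q₁).
E[c₂] = 0.625·6 + 0.375·21 = 11.625
Firm 1's FOC against E[q₂] yields q₁ = (78 − 2·11 + E[c₂])/(3/2) = (78 − 22 + 11.625)/(3/2) = 45.0833.
q₂(low-cost) = 49.4583, so P = 78 − (1/2)·(45.0833 + 49.4583) = 30.7292.

30.73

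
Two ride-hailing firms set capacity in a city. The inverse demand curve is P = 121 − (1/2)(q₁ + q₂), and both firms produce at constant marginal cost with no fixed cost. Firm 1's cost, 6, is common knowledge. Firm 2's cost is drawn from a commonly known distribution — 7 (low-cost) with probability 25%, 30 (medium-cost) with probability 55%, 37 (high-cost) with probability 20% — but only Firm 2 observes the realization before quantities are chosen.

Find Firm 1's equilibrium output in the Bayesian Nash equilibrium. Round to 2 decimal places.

Type-c best response for Firm 2: q₂(c) = (121 − c) − q₁/2.
Firm 1 maximizes expected profit; its first-order condition is 121 − q₁ − (1/2)E[q₂] − 6 = 0.
Substituting E[q₂] and solving: E[c₂] = 25.65, so q₁ = (121 − 2·6 + 25.65)/(3/2) = 89.7667.

89.77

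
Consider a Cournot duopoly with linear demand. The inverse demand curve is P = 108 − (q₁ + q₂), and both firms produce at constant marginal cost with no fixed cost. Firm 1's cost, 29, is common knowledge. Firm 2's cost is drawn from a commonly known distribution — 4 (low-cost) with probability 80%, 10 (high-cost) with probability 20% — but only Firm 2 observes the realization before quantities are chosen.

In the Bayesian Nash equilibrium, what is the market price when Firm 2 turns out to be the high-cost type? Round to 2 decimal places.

49.80

Firm 2 with cost c maximizes (108 − (q₁+q₂) − c)·q₂, giving q₂(c) = (108 − c − q₁)/2.
E[c₂] = 0.8·4 + 0.2·10 = 5.2
Firm 1's FOC against E[q₂] yields q₁ = (108 − 2·29 + E[c₂])/3 = (108 − 58 + 5.2)/3 = 18.4.
q₂(high-cost) = 39.8, so P = 108 − (18.4 + 39.8) = 49.8.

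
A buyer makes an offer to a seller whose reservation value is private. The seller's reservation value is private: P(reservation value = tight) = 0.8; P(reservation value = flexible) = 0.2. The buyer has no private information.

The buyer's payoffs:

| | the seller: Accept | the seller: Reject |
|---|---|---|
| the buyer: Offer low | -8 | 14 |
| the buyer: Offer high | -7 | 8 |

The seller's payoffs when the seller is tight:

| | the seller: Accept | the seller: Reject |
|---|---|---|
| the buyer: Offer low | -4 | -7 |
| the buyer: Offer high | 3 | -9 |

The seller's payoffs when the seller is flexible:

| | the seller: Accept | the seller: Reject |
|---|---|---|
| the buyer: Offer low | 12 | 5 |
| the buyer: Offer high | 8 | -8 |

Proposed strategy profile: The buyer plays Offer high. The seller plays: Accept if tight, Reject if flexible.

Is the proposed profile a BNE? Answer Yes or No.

A profile is a BNE iff every type of every player is best-responding given beliefs about the other side.
The buyer plays Offer high: E[Offer high] = 0.8·(-7) + 0.2·(8) = -4; E[Offer low] = -3.6. Not best-responding. ✗
The seller (reservation value tight), facing Offer high: Accept gives 3, Reject gives -9. Proposed Accept is best. ✓
The seller (reservation value flexible), facing Offer high: Accept gives 8, Reject gives -8. Proposed Reject is not best — profitable deviation exists. ✗

No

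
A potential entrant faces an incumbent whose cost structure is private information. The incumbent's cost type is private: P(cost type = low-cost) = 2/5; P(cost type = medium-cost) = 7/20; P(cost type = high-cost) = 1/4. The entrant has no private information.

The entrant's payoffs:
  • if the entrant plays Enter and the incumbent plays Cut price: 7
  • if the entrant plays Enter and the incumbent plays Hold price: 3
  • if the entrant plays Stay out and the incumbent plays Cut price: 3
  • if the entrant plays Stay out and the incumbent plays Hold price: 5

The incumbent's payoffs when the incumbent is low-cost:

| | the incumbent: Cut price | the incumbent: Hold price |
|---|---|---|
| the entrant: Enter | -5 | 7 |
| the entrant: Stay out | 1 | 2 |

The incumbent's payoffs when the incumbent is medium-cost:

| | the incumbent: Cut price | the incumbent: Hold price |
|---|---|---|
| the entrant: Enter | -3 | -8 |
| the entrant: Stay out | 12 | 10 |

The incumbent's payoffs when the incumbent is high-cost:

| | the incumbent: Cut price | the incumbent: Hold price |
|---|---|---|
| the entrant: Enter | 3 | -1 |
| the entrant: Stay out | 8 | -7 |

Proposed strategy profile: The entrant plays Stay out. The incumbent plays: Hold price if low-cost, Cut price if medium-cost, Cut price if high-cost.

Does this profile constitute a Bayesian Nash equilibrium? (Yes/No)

A profile is a BNE iff every type of every player is best-responding given beliefs about the other side.
The entrant plays Stay out: E[Stay out] = 2/5·(5) + 7/20·(3) + 1/4·(3) = 19/5; E[Enter] = 27/5. Not best-responding. ✗
The incumbent (cost type low-cost), facing Stay out: Cut price gives 1, Hold price gives 2. Proposed Hold price is best. ✓
The incumbent (cost type medium-cost), facing Stay out: Cut price gives 12, Hold price gives 10. Proposed Cut price is best. ✓
The incumbent (cost type high-cost), facing Stay out: Cut price gives 8, Hold price gives -7. Proposed Cut price is best. ✓

No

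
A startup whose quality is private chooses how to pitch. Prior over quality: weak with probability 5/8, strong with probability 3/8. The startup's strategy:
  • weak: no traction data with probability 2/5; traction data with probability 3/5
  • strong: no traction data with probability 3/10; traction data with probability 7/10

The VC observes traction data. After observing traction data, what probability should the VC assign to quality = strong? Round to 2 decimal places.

P(traction data) = (5/8)·(3/5) + (3/8)·(7/10) = 51/80
P(strong | traction data) = ((3/8)·(7/10)) / (51/80) = (21/80) / (51/80) = 7/17

0.41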